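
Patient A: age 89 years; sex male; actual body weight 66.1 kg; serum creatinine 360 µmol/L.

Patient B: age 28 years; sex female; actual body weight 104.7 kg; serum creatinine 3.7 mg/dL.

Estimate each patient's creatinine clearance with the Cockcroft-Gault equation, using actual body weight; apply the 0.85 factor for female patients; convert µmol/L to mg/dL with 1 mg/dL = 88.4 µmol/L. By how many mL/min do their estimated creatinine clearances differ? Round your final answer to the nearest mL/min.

Patient A: SCr = 360 / 88.4 = 4.072 mg/dL
Patient A: CrCl = (140 − 89) × 66.1 / (72 × 4.072) = 3371.1 / 293.18 ≈ 11.5 mL/min
Patient B: CrCl = (140 − 28) × 104.7 / (72 × 3.7) × 0.85 = 11726.4 / 266.40 × 0.85 ≈ 37.4 mL/min
|11.5 − 37.4| = 25.9 mL/min

26 mL/min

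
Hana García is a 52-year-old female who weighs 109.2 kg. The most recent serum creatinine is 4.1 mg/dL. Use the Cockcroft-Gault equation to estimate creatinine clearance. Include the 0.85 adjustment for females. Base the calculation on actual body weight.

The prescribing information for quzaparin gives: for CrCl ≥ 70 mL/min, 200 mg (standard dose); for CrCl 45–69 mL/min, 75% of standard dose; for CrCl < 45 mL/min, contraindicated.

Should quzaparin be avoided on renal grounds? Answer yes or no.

CrCl = (140 − 52) × 109.2 / (72 × 4.1) × 0.85 = 9609.6 / 295.20 × 0.85 ≈ 27.7 mL/min
CrCl ≈ 28 mL/min, which is < 45 mL/min.

yes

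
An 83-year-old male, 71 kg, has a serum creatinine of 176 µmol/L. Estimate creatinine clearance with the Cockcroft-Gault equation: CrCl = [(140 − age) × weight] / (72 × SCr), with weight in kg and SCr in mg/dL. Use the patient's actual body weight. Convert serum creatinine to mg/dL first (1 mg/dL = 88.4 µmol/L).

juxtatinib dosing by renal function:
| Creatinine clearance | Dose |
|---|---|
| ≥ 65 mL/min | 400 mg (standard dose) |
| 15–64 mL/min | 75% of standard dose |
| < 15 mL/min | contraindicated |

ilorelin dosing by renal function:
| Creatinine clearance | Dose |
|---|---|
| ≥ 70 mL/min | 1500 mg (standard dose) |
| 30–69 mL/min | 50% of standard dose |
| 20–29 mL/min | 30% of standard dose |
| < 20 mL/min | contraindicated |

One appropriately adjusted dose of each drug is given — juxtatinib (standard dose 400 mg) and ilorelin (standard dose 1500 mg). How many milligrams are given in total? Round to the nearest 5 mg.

750 mg

SCr = 176 / 88.4 = 1.991 mg/dL
CrCl = (140 − 83) × 71 / (72 × 1.991) = 4047.0 / 143.35 ≈ 28.2 mL/min
CrCl ≈ 28 mL/min.
juxtatinib: 15–64 mL/min → 75% of 400 mg = 300 mg.
ilorelin: 20–29 mL/min → 30% of 1500 mg = 450 mg.
Total = 300 + 450 = 750 mg.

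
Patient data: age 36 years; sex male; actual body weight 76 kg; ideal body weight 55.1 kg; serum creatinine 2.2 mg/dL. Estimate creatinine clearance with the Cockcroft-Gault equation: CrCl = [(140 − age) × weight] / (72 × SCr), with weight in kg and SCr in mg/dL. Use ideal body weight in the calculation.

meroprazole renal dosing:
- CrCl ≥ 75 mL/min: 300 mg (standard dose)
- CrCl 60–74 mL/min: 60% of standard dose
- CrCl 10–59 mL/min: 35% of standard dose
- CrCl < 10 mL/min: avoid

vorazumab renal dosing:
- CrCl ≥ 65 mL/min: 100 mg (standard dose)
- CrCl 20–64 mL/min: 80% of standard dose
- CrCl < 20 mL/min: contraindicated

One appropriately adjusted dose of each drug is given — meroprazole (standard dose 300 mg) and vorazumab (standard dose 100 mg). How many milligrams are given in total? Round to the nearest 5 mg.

CrCl = (140 − 36) × 55.1 / (72 × 2.2) = 5730.4 / 158.40 ≈ 36.2 mL/min
CrCl ≈ 36 mL/min.
meroprazole: 10–59 mL/min → 35% of 300 mg = 105 mg.
vorazumab: 20–64 mL/min → 80% of 100 mg = 80 mg.
Total = 105 + 80 = 185 mg.

185 mg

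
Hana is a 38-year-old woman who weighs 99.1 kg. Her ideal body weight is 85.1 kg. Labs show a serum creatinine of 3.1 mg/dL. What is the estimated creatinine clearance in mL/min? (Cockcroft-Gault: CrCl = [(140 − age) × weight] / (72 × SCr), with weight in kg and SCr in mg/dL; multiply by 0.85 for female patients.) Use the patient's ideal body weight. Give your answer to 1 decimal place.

CrCl = (140 − 38) × 85.1 / (72 × 3.1) × 0.85 = 8680.2 / 223.20 × 0.85 ≈ 33.1 mL/min

33.1 mL/min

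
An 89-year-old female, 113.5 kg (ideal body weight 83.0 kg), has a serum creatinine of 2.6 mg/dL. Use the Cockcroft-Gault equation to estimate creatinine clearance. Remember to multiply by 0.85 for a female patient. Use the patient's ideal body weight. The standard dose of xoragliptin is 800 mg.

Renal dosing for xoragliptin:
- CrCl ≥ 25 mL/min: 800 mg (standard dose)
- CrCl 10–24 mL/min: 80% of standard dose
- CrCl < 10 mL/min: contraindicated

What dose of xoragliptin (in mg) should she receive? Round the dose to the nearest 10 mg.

CrCl = (140 − 89) × 83 / (72 × 2.6) × 0.85 = 4233.0 / 187.20 × 0.85 ≈ 19.2 mL/min
CrCl ≈ 19 mL/min → bracket 10–24 mL/min.
80% of 800 mg = 640 mg

640 mg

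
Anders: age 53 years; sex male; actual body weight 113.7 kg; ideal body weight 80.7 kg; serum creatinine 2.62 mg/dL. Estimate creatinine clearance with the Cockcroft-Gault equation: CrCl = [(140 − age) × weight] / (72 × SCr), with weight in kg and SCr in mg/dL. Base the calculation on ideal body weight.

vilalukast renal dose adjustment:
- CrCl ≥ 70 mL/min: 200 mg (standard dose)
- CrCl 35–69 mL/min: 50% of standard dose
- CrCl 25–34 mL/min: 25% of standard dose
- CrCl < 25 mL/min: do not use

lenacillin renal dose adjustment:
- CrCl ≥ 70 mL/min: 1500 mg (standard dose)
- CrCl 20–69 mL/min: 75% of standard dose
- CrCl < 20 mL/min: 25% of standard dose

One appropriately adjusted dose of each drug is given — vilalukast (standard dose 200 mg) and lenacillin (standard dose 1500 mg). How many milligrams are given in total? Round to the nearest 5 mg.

CrCl = (140 − 53) × 80.7 / (72 × 2.62) = 7020.9 / 188.64 ≈ 37.2 mL/min
CrCl ≈ 37 mL/min.
vilalukast: 35–69 mL/min → 50% of 200 mg = 100 mg.
lenacillin: 20–69 mL/min → 75% of 1500 mg = 1125 mg.
Total = 100 + 1125 = 1225 mg.

1225 mg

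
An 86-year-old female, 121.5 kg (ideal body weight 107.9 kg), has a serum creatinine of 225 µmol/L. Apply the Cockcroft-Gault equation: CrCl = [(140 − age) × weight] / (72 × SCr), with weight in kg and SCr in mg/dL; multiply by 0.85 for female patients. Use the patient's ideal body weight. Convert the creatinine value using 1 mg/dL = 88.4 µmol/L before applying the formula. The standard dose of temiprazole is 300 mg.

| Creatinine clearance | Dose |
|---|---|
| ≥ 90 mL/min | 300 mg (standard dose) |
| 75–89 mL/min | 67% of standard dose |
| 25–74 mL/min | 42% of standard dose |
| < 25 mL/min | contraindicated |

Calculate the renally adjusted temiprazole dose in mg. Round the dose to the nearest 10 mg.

130 mg

SCr = 225 / 88.4 = 2.545 mg/dL
CrCl = (140 − 86) × 107.9 / (72 × 2.545) × 0.85 = 5826.6 / 183.24 × 0.85 ≈ 27.0 mL/min
CrCl ≈ 27 mL/min → bracket 25–74 mL/min.
42% of 300 mg = 126 mg → 130 mg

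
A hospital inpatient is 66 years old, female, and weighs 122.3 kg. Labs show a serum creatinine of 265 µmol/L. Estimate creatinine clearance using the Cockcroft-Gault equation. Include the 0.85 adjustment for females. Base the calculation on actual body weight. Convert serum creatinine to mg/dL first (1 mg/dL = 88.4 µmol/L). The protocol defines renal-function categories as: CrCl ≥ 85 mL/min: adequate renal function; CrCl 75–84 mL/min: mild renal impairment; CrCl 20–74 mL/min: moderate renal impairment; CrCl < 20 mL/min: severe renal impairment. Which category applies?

moderate renal impairment

SCr = 265 / 88.4 = 2.998 mg/dL
CrCl = (140 − 66) × 122.3 / (72 × 2.998) × 0.85 = 9050.2 / 215.86 × 0.85 ≈ 35.6 mL/min
36 mL/min falls in the 'moderate renal impairment' range.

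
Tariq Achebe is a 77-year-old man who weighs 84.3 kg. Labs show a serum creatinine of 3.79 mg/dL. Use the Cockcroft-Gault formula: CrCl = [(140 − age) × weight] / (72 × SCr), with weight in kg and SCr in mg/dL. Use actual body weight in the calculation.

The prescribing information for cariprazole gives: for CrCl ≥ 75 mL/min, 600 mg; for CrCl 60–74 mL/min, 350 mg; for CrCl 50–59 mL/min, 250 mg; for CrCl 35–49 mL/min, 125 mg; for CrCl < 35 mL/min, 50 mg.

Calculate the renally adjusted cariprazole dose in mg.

50 mg

CrCl = (140 − 77) × 84.3 / (72 × 3.79) = 5310.9 / 272.88 ≈ 19.5 mL/min
CrCl ≈ 19 mL/min → bracket < 35 mL/min.
Dose for this bracket: 50 mg.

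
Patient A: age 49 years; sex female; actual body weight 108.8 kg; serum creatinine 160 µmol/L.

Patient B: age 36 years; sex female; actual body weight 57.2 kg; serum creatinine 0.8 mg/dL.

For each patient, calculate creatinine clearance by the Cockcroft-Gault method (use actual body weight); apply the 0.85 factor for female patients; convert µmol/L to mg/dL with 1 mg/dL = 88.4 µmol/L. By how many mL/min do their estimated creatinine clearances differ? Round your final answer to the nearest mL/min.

Patient A: SCr = 160 / 88.4 = 1.81 mg/dL
Patient A: CrCl = (140 − 49) × 108.8 / (72 × 1.81) × 0.85 = 9900.8 / 130.32 × 0.85 ≈ 64.6 mL/min
Patient B: CrCl = (140 − 36) × 57.2 / (72 × 0.8) × 0.85 = 5948.8 / 57.60 × 0.85 ≈ 87.8 mL/min
|64.6 − 87.8| = 23.2 mL/min

23 mL/min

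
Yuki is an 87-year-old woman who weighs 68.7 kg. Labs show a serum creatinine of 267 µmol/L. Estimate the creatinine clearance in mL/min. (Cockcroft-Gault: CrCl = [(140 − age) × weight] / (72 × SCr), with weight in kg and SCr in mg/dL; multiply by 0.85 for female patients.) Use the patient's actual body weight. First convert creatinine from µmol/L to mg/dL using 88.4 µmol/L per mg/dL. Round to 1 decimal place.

14.2 mL/min

SCr = 267 / 88.4 = 3.02 mg/dL
CrCl = (140 − 87) × 68.7 / (72 × 3.02) × 0.85 = 3641.1 / 217.44 × 0.85 ≈ 14.2 mL/min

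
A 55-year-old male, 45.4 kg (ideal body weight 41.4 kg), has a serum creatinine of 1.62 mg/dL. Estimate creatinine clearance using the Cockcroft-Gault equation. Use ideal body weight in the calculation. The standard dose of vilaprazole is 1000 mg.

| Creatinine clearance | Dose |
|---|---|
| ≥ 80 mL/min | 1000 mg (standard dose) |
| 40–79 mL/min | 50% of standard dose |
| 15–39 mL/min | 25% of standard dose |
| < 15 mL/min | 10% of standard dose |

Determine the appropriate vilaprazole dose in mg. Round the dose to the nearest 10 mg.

CrCl = (140 − 55) × 41.4 / (72 × 1.62) = 3519.0 / 116.64 ≈ 30.2 mL/min
CrCl ≈ 30 mL/min → bracket 15–39 mL/min.
25% of 1000 mg = 250 mg

250 mg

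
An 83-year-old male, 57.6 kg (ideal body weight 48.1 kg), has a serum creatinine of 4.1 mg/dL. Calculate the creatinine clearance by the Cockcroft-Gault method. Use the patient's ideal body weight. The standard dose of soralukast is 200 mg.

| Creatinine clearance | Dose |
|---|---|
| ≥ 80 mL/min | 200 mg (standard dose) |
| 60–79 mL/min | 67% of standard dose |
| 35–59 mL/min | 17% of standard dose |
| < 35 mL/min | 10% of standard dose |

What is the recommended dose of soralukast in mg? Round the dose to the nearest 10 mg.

CrCl = (140 − 83) × 48.1 / (72 × 4.1) = 2741.7 / 295.20 ≈ 9.3 mL/min
CrCl ≈ 9 mL/min → bracket < 35 mL/min.
10% of 200 mg = 20 mg

20 mg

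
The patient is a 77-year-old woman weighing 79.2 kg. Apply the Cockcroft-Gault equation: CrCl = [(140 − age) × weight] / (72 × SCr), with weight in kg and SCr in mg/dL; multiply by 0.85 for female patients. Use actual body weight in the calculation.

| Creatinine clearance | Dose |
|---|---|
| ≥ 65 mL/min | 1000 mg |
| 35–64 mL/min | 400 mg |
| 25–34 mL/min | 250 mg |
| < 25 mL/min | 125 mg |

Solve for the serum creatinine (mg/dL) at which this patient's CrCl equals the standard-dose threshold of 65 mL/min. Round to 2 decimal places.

0.91 mg/dL

Standard dose requires CrCl ≥ 65 mL/min.
Set (140 − 77) × 79.2 × 0.85 / (72 × SCr) = 65
SCr = (140 − 77) × 79.2 × 0.85 / (72 × 65) = 0.906 mg/dL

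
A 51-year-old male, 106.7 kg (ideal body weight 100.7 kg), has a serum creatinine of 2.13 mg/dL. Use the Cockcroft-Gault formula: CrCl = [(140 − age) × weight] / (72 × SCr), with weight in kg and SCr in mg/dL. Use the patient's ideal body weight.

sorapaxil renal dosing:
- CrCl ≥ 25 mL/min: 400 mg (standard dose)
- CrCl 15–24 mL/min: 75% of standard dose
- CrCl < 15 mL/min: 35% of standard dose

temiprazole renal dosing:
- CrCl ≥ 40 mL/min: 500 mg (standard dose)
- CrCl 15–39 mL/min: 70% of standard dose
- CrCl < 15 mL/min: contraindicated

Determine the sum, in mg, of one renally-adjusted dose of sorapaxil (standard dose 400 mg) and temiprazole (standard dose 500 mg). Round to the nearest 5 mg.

CrCl = (140 − 51) × 100.7 / (72 × 2.13) = 8962.3 / 153.36 ≈ 58.4 mL/min
CrCl ≈ 58 mL/min.
sorapaxil: ≥ 25 mL/min → 100% of 400 mg = 400 mg.
temiprazole: ≥ 40 mL/min → 100% of 500 mg = 500 mg.
Total = 400 + 500 = 900 mg.

900 mg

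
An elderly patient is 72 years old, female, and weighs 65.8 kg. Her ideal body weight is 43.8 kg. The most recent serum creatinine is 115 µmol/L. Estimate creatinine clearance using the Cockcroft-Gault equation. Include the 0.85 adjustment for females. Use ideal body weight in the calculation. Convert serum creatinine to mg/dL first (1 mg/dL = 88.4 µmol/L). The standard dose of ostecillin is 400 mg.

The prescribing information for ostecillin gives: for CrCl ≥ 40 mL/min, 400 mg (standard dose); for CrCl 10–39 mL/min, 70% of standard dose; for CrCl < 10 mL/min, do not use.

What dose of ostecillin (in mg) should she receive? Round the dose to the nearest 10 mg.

280 mg

SCr = 115 / 88.4 = 1.301 mg/dL
CrCl = (140 − 72) × 43.8 / (72 × 1.301) × 0.85 = 2978.4 / 93.67 × 0.85 ≈ 27.0 mL/min
CrCl ≈ 27 mL/min → bracket 10–39 mL/min.
70% of 400 mg = 280 mg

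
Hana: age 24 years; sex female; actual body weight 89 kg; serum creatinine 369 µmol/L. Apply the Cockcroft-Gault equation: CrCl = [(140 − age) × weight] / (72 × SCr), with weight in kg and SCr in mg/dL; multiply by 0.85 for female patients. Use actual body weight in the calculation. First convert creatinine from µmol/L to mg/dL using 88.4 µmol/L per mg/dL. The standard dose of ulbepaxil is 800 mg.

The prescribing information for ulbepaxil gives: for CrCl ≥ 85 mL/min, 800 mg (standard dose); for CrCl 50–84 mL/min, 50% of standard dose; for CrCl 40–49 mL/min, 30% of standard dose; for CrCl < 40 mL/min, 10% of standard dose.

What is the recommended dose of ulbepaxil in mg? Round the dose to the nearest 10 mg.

SCr = 369 / 88.4 = 4.174 mg/dL
CrCl = (140 − 24) × 89 / (72 × 4.174) × 0.85 = 10324.0 / 300.53 × 0.85 ≈ 29.2 mL/min
CrCl ≈ 29 mL/min → bracket < 40 mL/min.
10% of 800 mg = 80 mg

80 mg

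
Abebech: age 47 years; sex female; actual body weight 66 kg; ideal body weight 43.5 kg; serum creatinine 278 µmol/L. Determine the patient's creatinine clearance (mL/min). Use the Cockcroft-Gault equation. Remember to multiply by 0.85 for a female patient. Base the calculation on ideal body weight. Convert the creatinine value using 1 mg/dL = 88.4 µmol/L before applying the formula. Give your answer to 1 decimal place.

SCr = 278 / 88.4 = 3.145 mg/dL
CrCl = (140 − 47) × 43.5 / (72 × 3.145) × 0.85 = 4045.5 / 226.44 × 0.85 ≈ 15.2 mL/min

15.2 mL/min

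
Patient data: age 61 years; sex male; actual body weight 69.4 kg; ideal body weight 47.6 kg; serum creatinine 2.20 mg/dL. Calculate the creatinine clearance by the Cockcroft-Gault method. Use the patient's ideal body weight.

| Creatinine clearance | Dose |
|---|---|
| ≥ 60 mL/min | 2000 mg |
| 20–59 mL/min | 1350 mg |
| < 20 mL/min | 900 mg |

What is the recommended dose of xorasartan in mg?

CrCl = (140 − 61) × 47.6 / (72 × 2.2) = 3760.4 / 158.40 ≈ 23.7 mL/min
CrCl ≈ 24 mL/min → bracket 20–59 mL/min.
Dose for this bracket: 1350 mg.

1350 mg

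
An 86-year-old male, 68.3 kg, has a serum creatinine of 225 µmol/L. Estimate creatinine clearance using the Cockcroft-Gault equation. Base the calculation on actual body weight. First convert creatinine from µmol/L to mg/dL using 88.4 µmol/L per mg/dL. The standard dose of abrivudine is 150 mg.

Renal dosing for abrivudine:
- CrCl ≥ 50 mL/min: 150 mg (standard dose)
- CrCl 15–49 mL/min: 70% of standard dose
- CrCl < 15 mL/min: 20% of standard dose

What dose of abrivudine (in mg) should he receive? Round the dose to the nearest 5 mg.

SCr = 225 / 88.4 = 2.545 mg/dL
CrCl = (140 − 86) × 68.3 / (72 × 2.545) = 3688.2 / 183.24 ≈ 20.1 mL/min
CrCl ≈ 20 mL/min → bracket 15–49 mL/min.
70% of 150 mg = 105 mg

105 mg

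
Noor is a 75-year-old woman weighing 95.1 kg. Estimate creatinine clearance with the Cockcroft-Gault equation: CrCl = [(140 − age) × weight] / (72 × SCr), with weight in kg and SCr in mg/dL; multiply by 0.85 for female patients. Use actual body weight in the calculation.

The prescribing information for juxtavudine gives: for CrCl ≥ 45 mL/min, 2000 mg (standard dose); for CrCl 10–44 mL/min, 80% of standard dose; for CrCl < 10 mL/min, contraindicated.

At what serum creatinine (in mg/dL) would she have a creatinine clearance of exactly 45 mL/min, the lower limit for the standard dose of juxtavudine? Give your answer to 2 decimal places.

1.62 mg/dL

Standard dose requires CrCl ≥ 45 mL/min.
Set (140 − 75) × 95.1 × 0.85 / (72 × SCr) = 45
SCr = (140 − 75) × 95.1 × 0.85 / (72 × 45) = 1.622 mg/dL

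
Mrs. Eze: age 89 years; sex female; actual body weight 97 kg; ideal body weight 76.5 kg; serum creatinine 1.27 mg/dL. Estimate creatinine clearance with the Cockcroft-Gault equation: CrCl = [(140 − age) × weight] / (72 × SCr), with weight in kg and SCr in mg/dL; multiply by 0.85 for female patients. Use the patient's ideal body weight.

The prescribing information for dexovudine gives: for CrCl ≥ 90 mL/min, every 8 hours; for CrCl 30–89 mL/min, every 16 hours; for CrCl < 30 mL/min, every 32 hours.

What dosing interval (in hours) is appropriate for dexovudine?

every 16 hours

CrCl = (140 − 89) × 76.5 / (72 × 1.27) × 0.85 = 3901.5 / 91.44 × 0.85 ≈ 36.3 mL/min
CrCl ≈ 36 mL/min → bracket 30–89 mL/min → every 16 hours.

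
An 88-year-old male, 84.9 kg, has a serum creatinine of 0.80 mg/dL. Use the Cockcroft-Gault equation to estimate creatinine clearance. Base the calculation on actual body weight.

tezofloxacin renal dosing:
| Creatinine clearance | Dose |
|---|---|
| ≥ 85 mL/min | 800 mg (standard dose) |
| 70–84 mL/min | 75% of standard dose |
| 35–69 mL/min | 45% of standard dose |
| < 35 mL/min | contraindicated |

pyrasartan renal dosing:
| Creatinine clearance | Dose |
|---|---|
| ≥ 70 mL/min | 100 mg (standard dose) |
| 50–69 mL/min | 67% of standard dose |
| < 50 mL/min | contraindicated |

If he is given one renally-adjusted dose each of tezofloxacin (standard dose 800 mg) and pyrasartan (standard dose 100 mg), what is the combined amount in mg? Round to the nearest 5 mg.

CrCl = (140 − 88) × 84.9 / (72 × 0.8) = 4414.8 / 57.60 ≈ 76.6 mL/min
CrCl ≈ 77 mL/min.
tezofloxacin: 70–84 mL/min → 75% of 800 mg = 600 mg.
pyrasartan: ≥ 70 mL/min → 100% of 100 mg = 100 mg.
Total = 600 + 100 = 700 mg.

700 mg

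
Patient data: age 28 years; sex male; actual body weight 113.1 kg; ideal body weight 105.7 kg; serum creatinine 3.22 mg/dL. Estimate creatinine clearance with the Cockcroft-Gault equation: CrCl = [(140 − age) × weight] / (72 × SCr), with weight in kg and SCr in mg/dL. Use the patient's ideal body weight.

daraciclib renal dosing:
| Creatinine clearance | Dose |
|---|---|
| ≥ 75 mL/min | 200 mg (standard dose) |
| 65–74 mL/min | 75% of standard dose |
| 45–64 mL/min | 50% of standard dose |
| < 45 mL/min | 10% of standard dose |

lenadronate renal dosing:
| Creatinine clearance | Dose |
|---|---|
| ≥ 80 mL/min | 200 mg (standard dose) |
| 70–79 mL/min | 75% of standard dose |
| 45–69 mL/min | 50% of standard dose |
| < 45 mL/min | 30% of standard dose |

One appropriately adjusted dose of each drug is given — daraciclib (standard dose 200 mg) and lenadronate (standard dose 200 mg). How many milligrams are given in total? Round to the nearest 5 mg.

CrCl = (140 − 28) × 105.7 / (72 × 3.22) = 11838.4 / 231.84 ≈ 51.1 mL/min
CrCl ≈ 51 mL/min.
daraciclib: 45–64 mL/min → 50% of 200 mg = 100 mg.
lenadronate: 45–69 mL/min → 50% of 200 mg = 100 mg.
Total = 100 + 100 = 200 mg.

200 mg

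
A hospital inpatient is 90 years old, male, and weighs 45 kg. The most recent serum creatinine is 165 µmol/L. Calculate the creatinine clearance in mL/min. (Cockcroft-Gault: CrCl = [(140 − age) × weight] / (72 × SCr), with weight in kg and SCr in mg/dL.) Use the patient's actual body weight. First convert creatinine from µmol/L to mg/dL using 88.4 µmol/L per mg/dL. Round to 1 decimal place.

SCr = 165 / 88.4 = 1.867 mg/dL
CrCl = (140 − 90) × 45 / (72 × 1.867) = 2250.0 / 134.42 ≈ 16.7 mL/min

16.7 mL/min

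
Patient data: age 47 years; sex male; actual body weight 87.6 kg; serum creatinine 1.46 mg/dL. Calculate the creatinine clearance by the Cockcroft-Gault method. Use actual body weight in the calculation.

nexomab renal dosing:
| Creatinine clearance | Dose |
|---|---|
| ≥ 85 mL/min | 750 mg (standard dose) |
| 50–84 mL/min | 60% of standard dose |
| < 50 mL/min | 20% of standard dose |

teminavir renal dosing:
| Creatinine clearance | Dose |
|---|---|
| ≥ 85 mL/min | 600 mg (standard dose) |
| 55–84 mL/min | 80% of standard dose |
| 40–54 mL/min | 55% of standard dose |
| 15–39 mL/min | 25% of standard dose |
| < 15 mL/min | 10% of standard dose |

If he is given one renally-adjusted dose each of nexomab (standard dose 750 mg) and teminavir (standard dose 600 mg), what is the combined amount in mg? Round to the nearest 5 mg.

930 mg

CrCl = (140 − 47) × 87.6 / (72 × 1.46) = 8146.8 / 105.12 ≈ 77.5 mL/min
CrCl ≈ 77 mL/min.
nexomab: 50–84 mL/min → 60% of 750 mg = 450 mg.
teminavir: 55–84 mL/min → 80% of 600 mg = 480 mg.
Total = 450 + 480 = 930 mg.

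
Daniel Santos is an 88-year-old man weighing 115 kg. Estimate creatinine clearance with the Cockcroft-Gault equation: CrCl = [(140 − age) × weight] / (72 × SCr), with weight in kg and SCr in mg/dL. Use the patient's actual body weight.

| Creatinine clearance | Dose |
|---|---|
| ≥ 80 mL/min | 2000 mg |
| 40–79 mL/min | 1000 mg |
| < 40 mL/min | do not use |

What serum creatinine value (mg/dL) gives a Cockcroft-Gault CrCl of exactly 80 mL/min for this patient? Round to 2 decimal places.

Standard dose requires CrCl ≥ 80 mL/min.
Set (140 − 88) × 115 / (72 × SCr) = 80
SCr = (140 − 88) × 115 / (72 × 80) = 1.038 mg/dL

1.04 mg/dL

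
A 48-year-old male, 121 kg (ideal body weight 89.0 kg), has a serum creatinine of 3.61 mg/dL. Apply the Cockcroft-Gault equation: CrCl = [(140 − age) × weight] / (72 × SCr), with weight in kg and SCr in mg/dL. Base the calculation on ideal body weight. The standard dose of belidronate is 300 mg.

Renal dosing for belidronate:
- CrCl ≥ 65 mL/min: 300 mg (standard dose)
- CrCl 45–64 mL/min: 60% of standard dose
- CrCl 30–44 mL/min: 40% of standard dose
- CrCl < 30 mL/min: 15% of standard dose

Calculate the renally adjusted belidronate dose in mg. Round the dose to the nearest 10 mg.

120 mg

CrCl = (140 − 48) × 89 / (72 × 3.61) = 8188.0 / 259.92 ≈ 31.5 mL/min
CrCl ≈ 32 mL/min → bracket 30–44 mL/min.
40% of 300 mg = 120 mg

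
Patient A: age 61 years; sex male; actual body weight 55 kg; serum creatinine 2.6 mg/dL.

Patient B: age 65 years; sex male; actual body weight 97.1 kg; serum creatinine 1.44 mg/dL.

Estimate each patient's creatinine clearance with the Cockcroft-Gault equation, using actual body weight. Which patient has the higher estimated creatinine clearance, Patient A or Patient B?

Patient B

Patient A: CrCl = (140 − 61) × 55 / (72 × 2.6) = 4345.0 / 187.20 ≈ 23.2 mL/min
Patient B: CrCl = (140 − 65) × 97.1 / (72 × 1.44) = 7282.5 / 103.68 ≈ 70.2 mL/min
23.2 vs 70.2 mL/min → Patient B is higher.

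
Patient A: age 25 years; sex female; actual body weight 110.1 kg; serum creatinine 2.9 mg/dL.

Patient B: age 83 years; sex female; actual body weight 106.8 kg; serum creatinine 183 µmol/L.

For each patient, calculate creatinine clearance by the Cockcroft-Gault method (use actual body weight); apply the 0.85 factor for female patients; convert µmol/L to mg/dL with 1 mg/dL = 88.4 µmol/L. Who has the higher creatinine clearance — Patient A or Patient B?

Patient A

Patient A: CrCl = (140 − 25) × 110.1 / (72 × 2.9) × 0.85 = 12661.5 / 208.80 × 0.85 ≈ 51.5 mL/min
Patient B: SCr = 183 / 88.4 = 2.07 mg/dL
Patient B: CrCl = (140 − 83) × 106.8 / (72 × 2.07) × 0.85 = 6087.6 / 149.04 × 0.85 ≈ 34.7 mL/min
51.5 vs 34.7 mL/min → Patient A is higher.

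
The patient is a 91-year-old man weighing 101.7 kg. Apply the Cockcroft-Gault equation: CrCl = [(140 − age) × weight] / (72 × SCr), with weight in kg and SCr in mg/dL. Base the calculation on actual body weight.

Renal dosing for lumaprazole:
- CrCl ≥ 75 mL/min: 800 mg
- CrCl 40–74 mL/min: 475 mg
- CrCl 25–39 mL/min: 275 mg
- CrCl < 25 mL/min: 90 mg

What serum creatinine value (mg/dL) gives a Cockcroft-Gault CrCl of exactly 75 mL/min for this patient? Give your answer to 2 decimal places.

Standard dose requires CrCl ≥ 75 mL/min.
Set (140 − 91) × 101.7 / (72 × SCr) = 75
SCr = (140 − 91) × 101.7 / (72 × 75) = 0.923 mg/dL

0.92 mg/dL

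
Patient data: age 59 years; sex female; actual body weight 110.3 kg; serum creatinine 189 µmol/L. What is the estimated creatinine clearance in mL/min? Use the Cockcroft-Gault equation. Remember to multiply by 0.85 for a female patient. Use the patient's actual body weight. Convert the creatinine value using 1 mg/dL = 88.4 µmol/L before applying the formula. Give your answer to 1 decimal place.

SCr = 189 / 88.4 = 2.138 mg/dL
CrCl = (140 − 59) × 110.3 / (72 × 2.138) × 0.85 = 8934.3 / 153.94 × 0.85 ≈ 49.3 mL/min

49.3 mL/min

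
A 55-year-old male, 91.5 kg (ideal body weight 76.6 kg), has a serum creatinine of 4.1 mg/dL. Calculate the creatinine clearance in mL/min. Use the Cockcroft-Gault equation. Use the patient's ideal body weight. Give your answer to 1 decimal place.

22.1 mL/min

CrCl = (140 − 55) × 76.6 / (72 × 4.1) = 6511.0 / 295.20 ≈ 22.1 mL/min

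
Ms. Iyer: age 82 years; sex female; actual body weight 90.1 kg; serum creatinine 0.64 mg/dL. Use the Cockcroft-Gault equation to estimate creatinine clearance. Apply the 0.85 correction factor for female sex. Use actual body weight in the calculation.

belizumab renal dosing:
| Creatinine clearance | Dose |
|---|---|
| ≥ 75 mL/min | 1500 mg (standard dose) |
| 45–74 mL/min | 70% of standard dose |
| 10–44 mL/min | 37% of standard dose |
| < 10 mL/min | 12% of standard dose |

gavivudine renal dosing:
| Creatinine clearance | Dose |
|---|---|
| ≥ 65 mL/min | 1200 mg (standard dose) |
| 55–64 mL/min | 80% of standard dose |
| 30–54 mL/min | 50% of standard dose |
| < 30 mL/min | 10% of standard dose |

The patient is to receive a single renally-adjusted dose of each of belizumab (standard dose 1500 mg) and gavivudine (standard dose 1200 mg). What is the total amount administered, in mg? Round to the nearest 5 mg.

2700 mg

CrCl = (140 − 82) × 90.1 / (72 × 0.64) × 0.85 = 5225.8 / 46.08 × 0.85 ≈ 96.4 mL/min
CrCl ≈ 96 mL/min.
belizumab: ≥ 75 mL/min → 100% of 1500 mg = 1500 mg.
gavivudine: ≥ 65 mL/min → 100% of 1200 mg = 1200 mg.
Total = 1500 + 1200 = 2700 mg.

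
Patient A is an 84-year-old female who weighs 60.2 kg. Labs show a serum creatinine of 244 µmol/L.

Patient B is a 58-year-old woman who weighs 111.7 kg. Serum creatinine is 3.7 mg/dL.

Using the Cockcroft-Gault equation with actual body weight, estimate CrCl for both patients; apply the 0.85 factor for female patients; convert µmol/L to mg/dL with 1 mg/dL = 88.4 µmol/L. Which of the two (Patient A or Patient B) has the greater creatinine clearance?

Patient B

Patient A: SCr = 244 / 88.4 = 2.76 mg/dL
Patient A: CrCl = (140 − 84) × 60.2 / (72 × 2.76) × 0.85 = 3371.2 / 198.72 × 0.85 ≈ 14.4 mL/min
Patient B: CrCl = (140 − 58) × 111.7 / (72 × 3.7) × 0.85 = 9159.4 / 266.40 × 0.85 ≈ 29.2 mL/min
14.4 vs 29.2 mL/min → Patient B is higher.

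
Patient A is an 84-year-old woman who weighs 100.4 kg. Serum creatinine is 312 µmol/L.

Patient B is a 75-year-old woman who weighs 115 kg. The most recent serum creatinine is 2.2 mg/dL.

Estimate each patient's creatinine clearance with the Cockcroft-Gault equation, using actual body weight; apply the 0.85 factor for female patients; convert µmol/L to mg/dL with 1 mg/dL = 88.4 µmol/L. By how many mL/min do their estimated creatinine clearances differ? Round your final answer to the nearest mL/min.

Patient A: SCr = 312 / 88.4 = 3.529 mg/dL
Patient A: CrCl = (140 − 84) × 100.4 / (72 × 3.529) × 0.85 = 5622.4 / 254.09 × 0.85 ≈ 18.8 mL/min
Patient B: CrCl = (140 − 75) × 115 / (72 × 2.2) × 0.85 = 7475.0 / 158.40 × 0.85 ≈ 40.1 mL/min
|18.8 − 40.1| = 21.3 mL/min

21 mL/min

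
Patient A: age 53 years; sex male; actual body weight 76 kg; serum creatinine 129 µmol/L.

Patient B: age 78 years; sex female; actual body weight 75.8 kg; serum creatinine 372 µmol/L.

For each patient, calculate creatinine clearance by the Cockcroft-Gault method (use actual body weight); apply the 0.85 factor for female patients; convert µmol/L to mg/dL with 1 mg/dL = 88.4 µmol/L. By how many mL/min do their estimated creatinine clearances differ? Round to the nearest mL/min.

Patient A: SCr = 129 / 88.4 = 1.459 mg/dL
Patient A: CrCl = (140 − 53) × 76 / (72 × 1.459) = 6612.0 / 105.05 ≈ 62.9 mL/min
Patient B: SCr = 372 / 88.4 = 4.208 mg/dL
Patient B: CrCl = (140 − 78) × 75.8 / (72 × 4.208) × 0.85 = 4699.6 / 302.98 × 0.85 ≈ 13.2 mL/min
|62.9 − 13.2| = 49.7 mL/min

50 mL/min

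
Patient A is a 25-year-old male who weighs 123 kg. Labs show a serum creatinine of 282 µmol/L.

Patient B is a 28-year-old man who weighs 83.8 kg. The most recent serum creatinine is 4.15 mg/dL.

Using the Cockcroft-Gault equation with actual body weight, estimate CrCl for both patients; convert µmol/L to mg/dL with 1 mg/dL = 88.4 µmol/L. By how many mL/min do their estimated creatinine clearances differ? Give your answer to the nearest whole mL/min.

30 mL/min

Patient A: SCr = 282 / 88.4 = 3.19 mg/dL
Patient A: CrCl = (140 − 25) × 123 / (72 × 3.19) = 14145.0 / 229.68 ≈ 61.6 mL/min
Patient B: CrCl = (140 − 28) × 83.8 / (72 × 4.15) = 9385.6 / 298.80 ≈ 31.4 mL/min
|61.6 − 31.4| = 30.2 mL/min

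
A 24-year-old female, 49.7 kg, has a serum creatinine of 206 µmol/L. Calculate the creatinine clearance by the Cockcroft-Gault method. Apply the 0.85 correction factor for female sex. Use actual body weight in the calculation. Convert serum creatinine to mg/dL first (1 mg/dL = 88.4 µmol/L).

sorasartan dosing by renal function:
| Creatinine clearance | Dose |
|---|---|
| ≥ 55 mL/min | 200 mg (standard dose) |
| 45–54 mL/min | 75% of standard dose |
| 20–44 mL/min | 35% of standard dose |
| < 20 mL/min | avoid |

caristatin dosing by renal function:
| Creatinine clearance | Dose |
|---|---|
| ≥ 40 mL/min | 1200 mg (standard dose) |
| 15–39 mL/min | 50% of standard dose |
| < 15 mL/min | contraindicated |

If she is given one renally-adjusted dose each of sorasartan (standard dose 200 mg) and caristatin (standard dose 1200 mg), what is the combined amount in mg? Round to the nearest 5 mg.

670 mg

SCr = 206 / 88.4 = 2.33 mg/dL
CrCl = (140 − 24) × 49.7 / (72 × 2.33) × 0.85 = 5765.2 / 167.76 × 0.85 ≈ 29.2 mL/min
CrCl ≈ 29 mL/min.
sorasartan: 20–44 mL/min → 35% of 200 mg = 70 mg.
caristatin: 15–39 mL/min → 50% of 1200 mg = 600 mg.
Total = 70 + 600 = 670 mg.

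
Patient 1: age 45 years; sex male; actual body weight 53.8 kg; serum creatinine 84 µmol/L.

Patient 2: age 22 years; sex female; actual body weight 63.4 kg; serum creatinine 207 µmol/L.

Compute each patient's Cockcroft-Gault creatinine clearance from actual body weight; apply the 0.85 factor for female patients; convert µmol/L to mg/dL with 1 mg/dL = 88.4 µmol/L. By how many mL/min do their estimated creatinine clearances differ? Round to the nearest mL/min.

Patient 1: SCr = 84 / 88.4 = 0.95 mg/dL
Patient 1: CrCl = (140 − 45) × 53.8 / (72 × 0.95) = 5111.0 / 68.40 ≈ 74.7 mL/min
Patient 2: SCr = 207 / 88.4 = 2.342 mg/dL
Patient 2: CrCl = (140 − 22) × 63.4 / (72 × 2.342) × 0.85 = 7481.2 / 168.62 × 0.85 ≈ 37.7 mL/min
|74.7 − 37.7| = 37.0 mL/min

37 mL/min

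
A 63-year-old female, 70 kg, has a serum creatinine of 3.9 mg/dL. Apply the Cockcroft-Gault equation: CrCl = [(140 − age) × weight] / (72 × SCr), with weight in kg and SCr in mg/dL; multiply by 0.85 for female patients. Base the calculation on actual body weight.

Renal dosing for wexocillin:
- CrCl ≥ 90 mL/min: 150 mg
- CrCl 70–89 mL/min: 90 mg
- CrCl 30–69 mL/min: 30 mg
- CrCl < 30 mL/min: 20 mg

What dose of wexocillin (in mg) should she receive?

20 mg

CrCl = (140 − 63) × 70 / (72 × 3.9) × 0.85 = 5390.0 / 280.80 × 0.85 ≈ 16.3 mL/min
CrCl ≈ 16 mL/min → bracket < 30 mL/min.
Dose for this bracket: 20 mg.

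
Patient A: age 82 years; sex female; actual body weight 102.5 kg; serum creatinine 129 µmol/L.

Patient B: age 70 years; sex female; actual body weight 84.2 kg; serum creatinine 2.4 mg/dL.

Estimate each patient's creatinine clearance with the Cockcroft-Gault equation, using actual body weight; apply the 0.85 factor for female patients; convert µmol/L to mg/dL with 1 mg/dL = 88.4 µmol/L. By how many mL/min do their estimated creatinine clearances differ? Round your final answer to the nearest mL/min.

Patient A: SCr = 129 / 88.4 = 1.459 mg/dL
Patient A: CrCl = (140 − 82) × 102.5 / (72 × 1.459) × 0.85 = 5945.0 / 105.05 × 0.85 ≈ 48.1 mL/min
Patient B: CrCl = (140 − 70) × 84.2 / (72 × 2.4) × 0.85 = 5894.0 / 172.80 × 0.85 ≈ 29.0 mL/min
|48.1 − 29.0| = 19.1 mL/min

19 mL/min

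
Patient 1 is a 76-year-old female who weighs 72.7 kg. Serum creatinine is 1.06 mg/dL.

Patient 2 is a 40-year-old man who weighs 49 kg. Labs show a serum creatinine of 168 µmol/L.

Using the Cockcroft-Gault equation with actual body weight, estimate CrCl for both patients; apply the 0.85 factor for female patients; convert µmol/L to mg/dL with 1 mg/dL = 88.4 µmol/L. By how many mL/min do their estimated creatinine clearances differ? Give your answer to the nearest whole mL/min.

16 mL/min

Patient 1: CrCl = (140 − 76) × 72.7 / (72 × 1.06) × 0.85 = 4652.8 / 76.32 × 0.85 ≈ 51.8 mL/min
Patient 2: SCr = 168 / 88.4 = 1.9 mg/dL
Patient 2: CrCl = (140 − 40) × 49 / (72 × 1.9) = 4900.0 / 136.80 ≈ 35.8 mL/min
|51.8 − 35.8| = 16.0 mL/min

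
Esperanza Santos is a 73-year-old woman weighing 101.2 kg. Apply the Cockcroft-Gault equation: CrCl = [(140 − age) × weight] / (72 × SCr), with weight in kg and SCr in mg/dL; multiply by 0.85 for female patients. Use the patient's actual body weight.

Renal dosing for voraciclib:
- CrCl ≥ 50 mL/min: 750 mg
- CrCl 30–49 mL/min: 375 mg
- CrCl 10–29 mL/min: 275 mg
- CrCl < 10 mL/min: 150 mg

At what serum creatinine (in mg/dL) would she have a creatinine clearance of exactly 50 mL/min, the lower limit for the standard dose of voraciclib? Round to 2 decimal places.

Standard dose requires CrCl ≥ 50 mL/min.
Set (140 − 73) × 101.2 × 0.85 / (72 × SCr) = 50
SCr = (140 − 73) × 101.2 × 0.85 / (72 × 50) = 1.601 mg/dL

1.60 mg/dL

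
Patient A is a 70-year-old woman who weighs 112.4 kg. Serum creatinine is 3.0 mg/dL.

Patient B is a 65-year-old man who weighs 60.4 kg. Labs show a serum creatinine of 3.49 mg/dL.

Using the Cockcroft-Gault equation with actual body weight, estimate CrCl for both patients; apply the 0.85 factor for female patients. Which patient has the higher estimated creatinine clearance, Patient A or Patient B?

Patient A: CrCl = (140 − 70) × 112.4 / (72 × 3) × 0.85 = 7868.0 / 216.00 × 0.85 ≈ 31.0 mL/min
Patient B: CrCl = (140 − 65) × 60.4 / (72 × 3.49) = 4530.0 / 251.28 ≈ 18.0 mL/min
31.0 vs 18.0 mL/min → Patient A is higher.

Patient A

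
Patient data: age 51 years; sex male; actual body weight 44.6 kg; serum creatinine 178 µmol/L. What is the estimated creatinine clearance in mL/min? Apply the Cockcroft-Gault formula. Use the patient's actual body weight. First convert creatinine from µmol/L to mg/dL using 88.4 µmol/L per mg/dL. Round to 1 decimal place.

27.4 mL/min

SCr = 178 / 88.4 = 2.014 mg/dL
CrCl = (140 − 51) × 44.6 / (72 × 2.014) = 3969.4 / 145.01 ≈ 27.4 mL/min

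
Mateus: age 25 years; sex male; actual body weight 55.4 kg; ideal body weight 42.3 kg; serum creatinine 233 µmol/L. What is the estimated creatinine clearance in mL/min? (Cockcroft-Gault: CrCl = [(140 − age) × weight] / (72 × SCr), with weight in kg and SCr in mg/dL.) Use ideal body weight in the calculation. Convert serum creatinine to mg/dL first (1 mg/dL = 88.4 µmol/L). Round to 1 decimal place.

25.6 mL/min

SCr = 233 / 88.4 = 2.636 mg/dL
CrCl = (140 − 25) × 42.3 / (72 × 2.636) = 4864.5 / 189.79 ≈ 25.6 mL/min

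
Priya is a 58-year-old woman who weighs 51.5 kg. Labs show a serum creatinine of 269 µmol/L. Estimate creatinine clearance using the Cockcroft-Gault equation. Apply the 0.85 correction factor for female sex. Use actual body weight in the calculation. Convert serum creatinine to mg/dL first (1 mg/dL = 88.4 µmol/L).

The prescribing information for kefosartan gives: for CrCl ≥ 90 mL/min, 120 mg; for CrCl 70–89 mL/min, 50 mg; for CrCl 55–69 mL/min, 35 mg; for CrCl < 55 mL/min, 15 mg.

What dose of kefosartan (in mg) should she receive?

15 mg

SCr = 269 / 88.4 = 3.043 mg/dL
CrCl = (140 − 58) × 51.5 / (72 × 3.043) × 0.85 = 4223.0 / 219.10 × 0.85 ≈ 16.4 mL/min
CrCl ≈ 16 mL/min → bracket < 55 mL/min.
Dose for this bracket: 15 mg.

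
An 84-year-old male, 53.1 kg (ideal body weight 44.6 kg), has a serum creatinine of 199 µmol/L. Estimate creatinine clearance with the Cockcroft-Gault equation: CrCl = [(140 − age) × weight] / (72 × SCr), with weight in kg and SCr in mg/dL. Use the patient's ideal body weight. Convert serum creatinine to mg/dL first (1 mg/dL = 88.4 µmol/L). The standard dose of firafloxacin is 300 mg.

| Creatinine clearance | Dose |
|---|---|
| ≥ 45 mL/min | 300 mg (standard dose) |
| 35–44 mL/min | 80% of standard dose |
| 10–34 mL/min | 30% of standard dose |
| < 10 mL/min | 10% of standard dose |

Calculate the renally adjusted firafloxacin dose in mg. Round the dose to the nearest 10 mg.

SCr = 199 / 88.4 = 2.251 mg/dL
CrCl = (140 − 84) × 44.6 / (72 × 2.251) = 2497.6 / 162.07 ≈ 15.4 mL/min
CrCl ≈ 15 mL/min → bracket 10–34 mL/min.
30% of 300 mg = 90 mg

90 mg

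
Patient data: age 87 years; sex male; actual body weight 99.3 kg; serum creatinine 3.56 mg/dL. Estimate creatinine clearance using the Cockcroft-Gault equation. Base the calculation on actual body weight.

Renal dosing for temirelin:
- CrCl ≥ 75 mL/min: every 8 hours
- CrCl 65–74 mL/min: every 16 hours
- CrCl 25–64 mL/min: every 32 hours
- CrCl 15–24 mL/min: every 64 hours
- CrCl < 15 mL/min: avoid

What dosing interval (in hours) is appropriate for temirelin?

every 64 hours

CrCl = (140 − 87) × 99.3 / (72 × 3.56) = 5262.9 / 256.32 ≈ 20.5 mL/min
CrCl ≈ 21 mL/min → bracket 15–24 mL/min → every 64 hours.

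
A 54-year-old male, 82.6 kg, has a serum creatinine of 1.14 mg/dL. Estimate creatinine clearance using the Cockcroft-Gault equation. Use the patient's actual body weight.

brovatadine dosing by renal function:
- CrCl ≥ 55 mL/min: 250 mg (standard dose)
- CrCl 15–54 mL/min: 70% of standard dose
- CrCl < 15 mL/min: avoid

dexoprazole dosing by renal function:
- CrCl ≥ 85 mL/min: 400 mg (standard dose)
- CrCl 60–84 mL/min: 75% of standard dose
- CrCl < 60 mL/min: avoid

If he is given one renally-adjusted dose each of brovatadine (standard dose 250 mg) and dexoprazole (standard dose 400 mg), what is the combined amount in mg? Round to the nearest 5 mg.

650 mg

CrCl = (140 − 54) × 82.6 / (72 × 1.14) = 7103.6 / 82.08 ≈ 86.5 mL/min
CrCl ≈ 87 mL/min.
brovatadine: ≥ 55 mL/min → 100% of 250 mg = 250 mg.
dexoprazole: ≥ 85 mL/min → 100% of 400 mg = 400 mg.
Total = 250 + 400 = 650 mg.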